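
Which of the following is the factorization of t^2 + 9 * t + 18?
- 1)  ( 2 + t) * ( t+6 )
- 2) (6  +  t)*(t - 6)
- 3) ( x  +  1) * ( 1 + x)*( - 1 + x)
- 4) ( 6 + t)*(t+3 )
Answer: 4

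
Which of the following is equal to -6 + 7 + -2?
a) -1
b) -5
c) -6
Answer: a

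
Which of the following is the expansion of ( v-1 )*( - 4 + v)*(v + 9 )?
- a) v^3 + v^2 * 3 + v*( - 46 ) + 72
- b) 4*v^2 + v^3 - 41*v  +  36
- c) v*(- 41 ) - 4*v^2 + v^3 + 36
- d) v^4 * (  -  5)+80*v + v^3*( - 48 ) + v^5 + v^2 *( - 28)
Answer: b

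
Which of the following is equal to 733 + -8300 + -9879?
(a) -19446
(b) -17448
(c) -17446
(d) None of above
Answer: c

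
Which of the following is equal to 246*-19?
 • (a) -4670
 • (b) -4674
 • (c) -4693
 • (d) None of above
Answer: b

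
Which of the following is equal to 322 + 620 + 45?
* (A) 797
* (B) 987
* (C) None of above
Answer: B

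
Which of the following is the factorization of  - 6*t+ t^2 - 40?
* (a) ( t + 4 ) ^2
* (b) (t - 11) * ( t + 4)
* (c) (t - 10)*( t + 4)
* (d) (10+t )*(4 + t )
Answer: c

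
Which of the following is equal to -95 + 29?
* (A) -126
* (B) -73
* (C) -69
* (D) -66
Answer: D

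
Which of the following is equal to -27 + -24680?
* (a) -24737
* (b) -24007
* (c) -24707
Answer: c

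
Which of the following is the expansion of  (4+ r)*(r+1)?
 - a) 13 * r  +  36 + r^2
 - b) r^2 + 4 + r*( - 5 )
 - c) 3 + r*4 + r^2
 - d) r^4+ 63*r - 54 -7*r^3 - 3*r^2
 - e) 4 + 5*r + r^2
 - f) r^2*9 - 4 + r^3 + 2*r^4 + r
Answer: e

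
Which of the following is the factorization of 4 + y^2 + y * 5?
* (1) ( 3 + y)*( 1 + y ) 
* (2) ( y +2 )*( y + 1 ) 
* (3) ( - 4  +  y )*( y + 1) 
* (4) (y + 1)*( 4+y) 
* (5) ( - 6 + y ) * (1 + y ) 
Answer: 4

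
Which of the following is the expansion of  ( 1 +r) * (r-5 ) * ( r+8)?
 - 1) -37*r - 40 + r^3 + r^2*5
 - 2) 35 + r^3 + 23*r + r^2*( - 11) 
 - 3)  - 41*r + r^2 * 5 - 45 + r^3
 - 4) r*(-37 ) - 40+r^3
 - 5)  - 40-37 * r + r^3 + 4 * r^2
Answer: 5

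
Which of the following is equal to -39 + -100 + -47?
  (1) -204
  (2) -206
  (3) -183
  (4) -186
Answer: 4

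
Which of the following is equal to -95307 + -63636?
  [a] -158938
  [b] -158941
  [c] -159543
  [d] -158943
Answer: d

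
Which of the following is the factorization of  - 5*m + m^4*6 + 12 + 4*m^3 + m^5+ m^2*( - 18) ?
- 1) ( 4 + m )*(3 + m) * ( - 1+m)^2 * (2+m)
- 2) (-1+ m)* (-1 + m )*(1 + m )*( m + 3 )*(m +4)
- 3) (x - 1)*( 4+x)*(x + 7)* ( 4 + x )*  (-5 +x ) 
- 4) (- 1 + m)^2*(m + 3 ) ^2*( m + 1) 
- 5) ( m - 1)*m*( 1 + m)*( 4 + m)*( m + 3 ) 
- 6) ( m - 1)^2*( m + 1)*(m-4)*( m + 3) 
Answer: 2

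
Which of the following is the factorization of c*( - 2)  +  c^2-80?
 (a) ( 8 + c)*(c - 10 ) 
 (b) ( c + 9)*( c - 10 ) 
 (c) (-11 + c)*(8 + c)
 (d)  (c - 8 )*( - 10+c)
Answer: a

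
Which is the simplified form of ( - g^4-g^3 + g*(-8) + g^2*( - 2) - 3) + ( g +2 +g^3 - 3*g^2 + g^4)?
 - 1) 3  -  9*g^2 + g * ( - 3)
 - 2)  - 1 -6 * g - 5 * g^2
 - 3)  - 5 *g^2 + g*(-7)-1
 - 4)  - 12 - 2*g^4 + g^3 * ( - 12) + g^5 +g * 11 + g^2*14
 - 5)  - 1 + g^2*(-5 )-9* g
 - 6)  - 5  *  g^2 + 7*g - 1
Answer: 3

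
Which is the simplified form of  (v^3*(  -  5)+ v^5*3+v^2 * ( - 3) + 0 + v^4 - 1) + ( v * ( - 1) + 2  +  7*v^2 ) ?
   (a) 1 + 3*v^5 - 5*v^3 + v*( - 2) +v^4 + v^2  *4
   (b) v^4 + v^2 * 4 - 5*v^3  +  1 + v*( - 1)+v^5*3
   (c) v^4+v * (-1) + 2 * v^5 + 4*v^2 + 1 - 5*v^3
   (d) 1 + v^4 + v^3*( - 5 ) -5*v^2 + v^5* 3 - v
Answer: b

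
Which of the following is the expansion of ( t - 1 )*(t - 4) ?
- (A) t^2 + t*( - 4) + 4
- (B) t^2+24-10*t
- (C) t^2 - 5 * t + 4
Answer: C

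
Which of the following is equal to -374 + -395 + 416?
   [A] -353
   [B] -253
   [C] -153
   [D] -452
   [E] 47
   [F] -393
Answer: A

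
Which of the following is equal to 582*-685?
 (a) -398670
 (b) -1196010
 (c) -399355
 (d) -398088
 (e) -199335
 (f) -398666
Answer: a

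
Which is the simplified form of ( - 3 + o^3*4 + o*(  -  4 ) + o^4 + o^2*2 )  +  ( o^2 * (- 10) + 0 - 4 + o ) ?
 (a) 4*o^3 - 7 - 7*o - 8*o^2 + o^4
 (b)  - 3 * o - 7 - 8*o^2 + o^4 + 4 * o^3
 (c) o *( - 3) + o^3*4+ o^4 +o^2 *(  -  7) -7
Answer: b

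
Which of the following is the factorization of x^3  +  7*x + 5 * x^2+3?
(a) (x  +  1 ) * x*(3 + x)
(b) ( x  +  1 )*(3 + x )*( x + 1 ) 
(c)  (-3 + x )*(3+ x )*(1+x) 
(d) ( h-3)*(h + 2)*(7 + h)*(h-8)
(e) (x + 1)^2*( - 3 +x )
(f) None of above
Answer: b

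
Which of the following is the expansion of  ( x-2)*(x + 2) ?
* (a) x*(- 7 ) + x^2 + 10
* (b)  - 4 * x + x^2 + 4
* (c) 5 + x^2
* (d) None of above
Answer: d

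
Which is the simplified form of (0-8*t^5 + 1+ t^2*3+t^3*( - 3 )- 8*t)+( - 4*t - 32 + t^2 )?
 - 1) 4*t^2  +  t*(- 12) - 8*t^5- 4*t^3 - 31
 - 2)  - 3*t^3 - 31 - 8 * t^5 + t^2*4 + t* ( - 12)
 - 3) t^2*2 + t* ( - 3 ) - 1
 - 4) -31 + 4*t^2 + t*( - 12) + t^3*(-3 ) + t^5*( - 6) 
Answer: 2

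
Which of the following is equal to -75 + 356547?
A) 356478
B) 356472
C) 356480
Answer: B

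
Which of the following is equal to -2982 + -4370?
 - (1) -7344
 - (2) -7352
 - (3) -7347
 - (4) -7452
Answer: 2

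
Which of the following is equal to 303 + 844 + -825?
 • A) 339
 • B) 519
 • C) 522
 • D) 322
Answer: D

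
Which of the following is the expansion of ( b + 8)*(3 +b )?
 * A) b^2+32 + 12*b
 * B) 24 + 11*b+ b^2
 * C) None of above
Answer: B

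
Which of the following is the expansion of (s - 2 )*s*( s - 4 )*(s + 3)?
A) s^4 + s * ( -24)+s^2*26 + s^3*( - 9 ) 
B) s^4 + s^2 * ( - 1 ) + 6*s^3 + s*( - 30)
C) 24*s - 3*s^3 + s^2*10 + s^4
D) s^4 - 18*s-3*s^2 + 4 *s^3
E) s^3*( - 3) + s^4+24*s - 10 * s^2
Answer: E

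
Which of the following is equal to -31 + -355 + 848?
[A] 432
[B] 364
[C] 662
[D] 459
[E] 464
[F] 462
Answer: F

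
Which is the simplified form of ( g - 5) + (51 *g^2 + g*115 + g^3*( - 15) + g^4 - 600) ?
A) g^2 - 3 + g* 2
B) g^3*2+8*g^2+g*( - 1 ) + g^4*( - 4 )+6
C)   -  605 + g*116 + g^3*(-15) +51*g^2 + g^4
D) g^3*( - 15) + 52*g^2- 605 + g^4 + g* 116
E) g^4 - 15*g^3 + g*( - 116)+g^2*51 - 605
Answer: C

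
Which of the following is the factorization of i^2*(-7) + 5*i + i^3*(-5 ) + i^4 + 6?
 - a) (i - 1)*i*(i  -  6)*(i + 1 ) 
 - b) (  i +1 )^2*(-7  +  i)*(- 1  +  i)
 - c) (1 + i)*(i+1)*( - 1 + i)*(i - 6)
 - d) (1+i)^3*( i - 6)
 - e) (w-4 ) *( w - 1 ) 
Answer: c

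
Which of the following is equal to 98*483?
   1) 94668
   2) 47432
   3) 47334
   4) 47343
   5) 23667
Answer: 3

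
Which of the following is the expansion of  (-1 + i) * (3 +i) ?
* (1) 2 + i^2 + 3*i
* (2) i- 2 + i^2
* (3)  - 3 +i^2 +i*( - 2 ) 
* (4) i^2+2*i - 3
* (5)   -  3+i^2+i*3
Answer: 4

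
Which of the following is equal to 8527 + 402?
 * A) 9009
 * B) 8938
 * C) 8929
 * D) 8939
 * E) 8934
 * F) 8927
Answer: C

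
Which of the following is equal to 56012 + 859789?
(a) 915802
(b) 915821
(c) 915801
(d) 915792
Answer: c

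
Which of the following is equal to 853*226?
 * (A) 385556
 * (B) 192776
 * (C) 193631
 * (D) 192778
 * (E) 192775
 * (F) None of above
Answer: D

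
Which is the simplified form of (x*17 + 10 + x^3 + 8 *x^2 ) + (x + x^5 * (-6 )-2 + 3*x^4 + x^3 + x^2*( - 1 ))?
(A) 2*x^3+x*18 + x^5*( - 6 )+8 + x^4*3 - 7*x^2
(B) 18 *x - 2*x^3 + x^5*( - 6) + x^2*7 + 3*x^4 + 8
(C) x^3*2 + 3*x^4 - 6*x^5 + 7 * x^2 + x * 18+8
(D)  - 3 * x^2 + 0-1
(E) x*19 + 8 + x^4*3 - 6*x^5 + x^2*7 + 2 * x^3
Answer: C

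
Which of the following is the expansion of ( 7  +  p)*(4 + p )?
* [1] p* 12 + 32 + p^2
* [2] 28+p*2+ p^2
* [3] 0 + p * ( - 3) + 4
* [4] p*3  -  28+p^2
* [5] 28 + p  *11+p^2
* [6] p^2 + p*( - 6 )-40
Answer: 5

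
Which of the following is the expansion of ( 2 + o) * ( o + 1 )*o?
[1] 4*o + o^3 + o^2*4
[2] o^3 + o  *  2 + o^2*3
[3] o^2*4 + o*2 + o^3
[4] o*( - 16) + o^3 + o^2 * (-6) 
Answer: 2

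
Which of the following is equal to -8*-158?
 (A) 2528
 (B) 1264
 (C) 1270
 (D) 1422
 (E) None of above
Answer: B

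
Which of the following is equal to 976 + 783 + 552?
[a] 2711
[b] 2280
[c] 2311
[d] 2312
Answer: c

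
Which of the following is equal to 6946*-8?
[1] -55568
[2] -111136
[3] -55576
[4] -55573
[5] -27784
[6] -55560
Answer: 1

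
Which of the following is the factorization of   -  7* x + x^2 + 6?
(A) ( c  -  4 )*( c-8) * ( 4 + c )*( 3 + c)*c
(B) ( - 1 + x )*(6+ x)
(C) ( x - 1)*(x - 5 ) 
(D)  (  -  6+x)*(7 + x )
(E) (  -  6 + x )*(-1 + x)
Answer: E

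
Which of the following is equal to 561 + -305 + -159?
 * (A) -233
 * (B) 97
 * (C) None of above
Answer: B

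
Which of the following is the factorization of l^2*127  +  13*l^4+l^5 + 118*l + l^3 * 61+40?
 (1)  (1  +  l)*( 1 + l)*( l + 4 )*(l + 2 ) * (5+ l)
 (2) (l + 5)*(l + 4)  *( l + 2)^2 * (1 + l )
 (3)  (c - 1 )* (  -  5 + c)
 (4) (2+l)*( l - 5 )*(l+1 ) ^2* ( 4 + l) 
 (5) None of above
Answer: 1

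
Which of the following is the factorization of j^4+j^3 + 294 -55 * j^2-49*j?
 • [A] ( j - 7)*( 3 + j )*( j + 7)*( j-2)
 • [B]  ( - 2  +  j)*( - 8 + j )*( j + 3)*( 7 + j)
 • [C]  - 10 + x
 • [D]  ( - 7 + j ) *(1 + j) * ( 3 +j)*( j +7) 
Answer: A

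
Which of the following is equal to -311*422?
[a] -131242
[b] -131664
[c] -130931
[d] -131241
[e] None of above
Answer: a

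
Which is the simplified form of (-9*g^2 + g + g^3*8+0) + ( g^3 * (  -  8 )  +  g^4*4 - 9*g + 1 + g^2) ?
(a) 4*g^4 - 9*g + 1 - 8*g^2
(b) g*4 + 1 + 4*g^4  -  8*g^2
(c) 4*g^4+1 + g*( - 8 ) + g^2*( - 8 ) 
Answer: c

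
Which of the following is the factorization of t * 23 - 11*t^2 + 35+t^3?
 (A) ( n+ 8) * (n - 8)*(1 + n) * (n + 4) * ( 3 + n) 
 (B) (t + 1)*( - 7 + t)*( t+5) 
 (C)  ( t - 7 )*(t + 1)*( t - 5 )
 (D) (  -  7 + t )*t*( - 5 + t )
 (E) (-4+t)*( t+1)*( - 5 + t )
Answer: C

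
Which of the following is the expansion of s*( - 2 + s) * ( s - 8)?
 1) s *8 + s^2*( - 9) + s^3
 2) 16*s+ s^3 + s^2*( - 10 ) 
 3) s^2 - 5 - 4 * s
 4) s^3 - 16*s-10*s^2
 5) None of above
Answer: 2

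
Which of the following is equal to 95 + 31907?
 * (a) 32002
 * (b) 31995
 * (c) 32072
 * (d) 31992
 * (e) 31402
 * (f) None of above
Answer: a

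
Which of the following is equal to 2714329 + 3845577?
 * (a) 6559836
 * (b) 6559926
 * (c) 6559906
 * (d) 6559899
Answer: c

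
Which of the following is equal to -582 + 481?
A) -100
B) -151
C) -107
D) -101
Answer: D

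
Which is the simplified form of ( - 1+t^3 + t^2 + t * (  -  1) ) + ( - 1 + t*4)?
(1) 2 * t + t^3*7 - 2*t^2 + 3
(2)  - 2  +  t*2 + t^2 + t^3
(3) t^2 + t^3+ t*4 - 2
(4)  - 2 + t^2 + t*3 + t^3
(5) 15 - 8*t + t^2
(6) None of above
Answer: 4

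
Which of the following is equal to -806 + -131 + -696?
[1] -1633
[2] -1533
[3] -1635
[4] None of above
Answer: 1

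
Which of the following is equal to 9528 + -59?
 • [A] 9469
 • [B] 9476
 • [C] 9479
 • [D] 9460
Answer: A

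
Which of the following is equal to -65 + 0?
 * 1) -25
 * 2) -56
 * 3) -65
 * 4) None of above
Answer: 3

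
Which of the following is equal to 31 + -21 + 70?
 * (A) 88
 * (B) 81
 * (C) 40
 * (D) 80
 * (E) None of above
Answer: D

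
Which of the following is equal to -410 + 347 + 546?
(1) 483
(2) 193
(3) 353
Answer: 1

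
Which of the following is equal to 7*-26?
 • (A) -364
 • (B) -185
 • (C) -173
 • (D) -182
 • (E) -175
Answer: D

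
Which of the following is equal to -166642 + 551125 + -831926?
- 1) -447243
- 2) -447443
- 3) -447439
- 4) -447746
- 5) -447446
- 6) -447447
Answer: 2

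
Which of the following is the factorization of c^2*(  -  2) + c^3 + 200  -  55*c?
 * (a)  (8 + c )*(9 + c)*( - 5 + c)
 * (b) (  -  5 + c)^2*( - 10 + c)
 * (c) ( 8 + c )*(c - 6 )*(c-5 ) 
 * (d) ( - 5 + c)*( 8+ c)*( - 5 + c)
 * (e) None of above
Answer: d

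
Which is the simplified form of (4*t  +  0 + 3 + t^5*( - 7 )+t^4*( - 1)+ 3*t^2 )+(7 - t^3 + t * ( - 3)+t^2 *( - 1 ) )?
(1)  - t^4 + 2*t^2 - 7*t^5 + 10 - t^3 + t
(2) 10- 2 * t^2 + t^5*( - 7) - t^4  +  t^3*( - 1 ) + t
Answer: 1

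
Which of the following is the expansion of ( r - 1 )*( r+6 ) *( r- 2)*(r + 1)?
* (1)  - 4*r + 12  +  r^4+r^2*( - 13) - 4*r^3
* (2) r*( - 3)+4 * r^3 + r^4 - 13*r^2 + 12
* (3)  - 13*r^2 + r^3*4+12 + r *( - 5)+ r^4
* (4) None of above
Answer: 4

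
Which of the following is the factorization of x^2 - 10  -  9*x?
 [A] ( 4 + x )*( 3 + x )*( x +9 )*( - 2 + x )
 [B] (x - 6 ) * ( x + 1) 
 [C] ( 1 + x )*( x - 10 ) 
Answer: C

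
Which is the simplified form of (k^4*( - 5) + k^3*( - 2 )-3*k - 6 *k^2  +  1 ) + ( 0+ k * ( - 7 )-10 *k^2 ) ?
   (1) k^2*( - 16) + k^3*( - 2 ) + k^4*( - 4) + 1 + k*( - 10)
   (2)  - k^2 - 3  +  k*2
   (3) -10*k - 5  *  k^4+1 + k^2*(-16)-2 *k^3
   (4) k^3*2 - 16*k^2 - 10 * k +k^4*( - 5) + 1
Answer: 3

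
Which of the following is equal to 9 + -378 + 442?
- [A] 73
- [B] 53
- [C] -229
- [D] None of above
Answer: A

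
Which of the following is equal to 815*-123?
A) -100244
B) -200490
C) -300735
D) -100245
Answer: D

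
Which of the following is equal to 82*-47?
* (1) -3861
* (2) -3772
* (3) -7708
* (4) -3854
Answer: 4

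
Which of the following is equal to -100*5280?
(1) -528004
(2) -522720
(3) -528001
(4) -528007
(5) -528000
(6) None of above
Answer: 5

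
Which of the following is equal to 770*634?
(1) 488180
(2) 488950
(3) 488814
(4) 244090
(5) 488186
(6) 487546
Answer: 1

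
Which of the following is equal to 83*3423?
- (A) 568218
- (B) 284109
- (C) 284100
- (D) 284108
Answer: B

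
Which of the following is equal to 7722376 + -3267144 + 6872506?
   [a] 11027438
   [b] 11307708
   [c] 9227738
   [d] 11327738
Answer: d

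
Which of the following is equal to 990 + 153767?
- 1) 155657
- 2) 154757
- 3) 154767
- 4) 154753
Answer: 2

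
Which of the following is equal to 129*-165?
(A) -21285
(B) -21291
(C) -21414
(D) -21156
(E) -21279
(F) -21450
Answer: A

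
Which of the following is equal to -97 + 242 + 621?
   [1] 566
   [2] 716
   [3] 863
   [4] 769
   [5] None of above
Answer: 5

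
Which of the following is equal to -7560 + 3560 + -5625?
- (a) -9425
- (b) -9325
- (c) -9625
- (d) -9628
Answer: c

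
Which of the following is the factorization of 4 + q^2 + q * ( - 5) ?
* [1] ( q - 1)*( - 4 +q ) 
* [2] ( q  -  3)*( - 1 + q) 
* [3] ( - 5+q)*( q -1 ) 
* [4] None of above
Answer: 1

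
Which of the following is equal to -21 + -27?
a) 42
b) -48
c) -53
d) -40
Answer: b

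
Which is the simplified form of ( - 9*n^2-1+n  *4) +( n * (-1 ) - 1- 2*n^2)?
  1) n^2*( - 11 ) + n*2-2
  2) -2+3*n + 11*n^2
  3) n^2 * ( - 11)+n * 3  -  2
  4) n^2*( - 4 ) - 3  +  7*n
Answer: 3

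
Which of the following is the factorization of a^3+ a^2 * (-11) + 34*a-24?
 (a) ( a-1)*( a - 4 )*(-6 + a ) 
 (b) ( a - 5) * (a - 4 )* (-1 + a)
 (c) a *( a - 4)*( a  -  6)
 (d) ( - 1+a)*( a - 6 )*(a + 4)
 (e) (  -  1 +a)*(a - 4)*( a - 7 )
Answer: a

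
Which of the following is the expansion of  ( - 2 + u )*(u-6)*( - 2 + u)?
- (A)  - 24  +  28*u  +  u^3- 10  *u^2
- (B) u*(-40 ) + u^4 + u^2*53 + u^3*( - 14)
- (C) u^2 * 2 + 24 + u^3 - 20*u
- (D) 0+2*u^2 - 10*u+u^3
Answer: A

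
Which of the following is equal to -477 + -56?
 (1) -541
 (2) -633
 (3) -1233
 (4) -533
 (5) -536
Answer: 4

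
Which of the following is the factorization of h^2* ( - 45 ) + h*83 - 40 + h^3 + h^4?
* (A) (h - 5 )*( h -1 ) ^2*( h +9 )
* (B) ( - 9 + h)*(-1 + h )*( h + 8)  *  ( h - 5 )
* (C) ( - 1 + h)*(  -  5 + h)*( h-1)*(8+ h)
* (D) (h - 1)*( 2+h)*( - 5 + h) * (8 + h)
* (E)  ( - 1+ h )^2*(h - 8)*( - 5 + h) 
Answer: C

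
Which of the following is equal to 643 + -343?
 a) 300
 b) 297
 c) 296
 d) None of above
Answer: a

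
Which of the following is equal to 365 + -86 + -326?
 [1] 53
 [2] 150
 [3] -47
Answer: 3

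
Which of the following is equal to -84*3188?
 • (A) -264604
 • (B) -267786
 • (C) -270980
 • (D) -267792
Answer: D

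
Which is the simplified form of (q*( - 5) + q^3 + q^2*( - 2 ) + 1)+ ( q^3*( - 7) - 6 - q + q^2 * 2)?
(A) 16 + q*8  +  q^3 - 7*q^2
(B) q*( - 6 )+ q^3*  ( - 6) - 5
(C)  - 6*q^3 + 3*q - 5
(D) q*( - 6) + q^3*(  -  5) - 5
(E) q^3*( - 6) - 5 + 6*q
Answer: B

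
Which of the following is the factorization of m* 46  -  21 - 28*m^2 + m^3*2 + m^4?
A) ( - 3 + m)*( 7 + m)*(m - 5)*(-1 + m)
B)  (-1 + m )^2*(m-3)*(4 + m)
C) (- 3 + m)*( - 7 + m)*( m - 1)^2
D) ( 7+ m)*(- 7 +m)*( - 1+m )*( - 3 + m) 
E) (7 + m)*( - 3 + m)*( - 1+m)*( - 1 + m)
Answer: E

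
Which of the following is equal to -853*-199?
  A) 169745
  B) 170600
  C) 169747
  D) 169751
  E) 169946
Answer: C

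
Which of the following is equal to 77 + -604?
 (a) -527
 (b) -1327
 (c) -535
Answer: a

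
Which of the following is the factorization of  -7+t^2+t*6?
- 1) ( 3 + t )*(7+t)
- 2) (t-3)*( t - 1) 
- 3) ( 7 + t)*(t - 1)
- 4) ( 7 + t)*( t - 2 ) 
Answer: 3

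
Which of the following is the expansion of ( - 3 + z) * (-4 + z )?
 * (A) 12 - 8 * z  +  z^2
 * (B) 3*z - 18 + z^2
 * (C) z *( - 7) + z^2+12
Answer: C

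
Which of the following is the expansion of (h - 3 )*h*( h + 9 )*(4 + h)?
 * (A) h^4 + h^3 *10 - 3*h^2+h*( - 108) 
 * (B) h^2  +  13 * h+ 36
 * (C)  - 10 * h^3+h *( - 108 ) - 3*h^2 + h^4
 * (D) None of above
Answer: A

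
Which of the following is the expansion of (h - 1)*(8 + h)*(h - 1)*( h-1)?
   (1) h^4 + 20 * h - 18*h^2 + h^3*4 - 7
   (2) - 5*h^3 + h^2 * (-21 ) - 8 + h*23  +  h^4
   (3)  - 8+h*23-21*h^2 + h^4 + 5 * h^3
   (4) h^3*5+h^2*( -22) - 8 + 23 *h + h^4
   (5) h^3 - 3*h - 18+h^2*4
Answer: 3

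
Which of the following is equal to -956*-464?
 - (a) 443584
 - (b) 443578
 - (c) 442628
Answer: a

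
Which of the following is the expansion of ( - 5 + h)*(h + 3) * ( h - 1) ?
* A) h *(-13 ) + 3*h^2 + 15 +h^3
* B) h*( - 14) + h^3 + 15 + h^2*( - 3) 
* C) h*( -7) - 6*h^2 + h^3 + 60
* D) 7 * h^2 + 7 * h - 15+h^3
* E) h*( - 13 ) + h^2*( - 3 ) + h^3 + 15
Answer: E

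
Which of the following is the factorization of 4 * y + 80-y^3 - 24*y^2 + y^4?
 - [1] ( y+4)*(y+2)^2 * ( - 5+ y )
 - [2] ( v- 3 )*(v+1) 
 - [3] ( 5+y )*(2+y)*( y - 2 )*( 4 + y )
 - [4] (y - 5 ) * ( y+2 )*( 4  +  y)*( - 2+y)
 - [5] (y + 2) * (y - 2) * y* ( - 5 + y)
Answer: 4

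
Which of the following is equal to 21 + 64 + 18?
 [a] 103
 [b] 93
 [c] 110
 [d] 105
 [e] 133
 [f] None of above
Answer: a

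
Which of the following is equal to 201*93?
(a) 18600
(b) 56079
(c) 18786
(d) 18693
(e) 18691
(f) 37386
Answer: d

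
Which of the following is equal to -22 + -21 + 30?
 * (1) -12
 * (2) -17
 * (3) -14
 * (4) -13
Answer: 4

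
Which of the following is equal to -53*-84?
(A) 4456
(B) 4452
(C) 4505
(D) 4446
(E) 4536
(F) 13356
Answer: B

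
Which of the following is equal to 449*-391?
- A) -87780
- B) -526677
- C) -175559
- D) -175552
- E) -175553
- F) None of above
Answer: C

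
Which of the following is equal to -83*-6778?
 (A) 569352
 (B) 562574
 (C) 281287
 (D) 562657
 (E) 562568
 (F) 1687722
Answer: B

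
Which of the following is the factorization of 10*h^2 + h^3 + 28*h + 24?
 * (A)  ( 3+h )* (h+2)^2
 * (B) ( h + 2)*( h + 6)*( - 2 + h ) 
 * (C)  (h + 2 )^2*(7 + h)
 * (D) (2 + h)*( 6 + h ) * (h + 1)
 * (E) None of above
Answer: E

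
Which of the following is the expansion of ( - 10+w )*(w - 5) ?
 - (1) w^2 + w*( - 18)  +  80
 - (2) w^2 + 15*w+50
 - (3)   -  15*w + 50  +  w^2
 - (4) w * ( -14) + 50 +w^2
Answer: 3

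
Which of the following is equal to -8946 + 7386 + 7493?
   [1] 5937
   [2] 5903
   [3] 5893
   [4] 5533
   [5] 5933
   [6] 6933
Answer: 5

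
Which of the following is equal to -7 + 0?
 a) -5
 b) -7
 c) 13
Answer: b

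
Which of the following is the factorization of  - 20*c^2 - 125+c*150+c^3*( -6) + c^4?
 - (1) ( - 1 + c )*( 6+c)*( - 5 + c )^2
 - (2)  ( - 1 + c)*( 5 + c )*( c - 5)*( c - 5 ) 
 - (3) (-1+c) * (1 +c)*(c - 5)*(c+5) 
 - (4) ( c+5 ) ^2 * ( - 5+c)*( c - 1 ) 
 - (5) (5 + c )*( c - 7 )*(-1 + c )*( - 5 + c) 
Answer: 2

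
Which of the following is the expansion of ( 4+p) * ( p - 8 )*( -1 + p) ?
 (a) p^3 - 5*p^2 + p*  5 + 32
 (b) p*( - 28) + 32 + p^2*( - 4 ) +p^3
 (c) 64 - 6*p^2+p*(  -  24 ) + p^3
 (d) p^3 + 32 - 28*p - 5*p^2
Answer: d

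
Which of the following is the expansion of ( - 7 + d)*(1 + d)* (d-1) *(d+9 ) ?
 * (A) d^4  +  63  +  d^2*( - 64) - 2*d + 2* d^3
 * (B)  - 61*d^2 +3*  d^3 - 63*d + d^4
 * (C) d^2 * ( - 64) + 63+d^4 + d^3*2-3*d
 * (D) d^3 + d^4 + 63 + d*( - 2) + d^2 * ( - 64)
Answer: A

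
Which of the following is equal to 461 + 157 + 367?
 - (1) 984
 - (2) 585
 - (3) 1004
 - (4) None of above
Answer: 4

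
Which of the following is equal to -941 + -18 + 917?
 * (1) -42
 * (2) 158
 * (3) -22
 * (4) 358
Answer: 1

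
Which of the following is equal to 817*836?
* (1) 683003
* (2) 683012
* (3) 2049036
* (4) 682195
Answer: 2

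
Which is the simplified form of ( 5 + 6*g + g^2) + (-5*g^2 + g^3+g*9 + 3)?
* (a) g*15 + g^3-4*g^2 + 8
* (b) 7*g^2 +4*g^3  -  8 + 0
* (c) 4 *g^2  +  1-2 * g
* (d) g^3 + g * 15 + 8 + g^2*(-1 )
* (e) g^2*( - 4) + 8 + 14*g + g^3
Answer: a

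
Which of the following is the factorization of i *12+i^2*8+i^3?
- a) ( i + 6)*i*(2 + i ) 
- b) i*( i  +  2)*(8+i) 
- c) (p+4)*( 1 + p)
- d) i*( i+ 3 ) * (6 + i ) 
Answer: a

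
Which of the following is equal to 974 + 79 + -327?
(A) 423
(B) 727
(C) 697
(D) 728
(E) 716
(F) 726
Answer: F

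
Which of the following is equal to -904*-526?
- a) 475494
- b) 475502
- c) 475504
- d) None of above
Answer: c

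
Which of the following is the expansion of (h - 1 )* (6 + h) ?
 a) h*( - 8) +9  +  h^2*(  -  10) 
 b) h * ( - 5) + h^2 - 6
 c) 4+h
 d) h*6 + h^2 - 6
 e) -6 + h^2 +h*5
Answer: e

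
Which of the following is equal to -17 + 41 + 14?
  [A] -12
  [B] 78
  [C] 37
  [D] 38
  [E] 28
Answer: D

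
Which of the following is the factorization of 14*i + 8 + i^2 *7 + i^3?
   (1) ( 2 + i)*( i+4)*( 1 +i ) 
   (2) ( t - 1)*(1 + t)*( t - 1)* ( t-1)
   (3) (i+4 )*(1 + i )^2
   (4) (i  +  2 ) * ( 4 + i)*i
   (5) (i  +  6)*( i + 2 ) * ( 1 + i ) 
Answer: 1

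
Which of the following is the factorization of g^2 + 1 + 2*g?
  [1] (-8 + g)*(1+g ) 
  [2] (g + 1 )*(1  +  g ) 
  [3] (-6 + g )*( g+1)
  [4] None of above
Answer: 2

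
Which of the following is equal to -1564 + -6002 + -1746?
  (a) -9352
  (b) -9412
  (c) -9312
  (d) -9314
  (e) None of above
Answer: c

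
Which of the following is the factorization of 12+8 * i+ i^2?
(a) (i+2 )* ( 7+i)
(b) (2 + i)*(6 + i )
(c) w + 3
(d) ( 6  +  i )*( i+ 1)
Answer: b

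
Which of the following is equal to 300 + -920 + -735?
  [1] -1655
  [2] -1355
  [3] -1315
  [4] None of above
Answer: 2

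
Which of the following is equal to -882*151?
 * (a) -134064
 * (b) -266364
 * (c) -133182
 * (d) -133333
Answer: c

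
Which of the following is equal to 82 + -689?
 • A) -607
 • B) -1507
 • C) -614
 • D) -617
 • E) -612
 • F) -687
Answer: A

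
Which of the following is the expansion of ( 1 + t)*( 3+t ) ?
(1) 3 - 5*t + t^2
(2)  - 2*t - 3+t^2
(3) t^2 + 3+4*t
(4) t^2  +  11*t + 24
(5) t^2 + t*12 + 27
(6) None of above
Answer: 3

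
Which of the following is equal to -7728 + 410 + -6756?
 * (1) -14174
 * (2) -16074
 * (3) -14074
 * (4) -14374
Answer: 3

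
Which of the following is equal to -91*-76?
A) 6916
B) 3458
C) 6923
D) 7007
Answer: A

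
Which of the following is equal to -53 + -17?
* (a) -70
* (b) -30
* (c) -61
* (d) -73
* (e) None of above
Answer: a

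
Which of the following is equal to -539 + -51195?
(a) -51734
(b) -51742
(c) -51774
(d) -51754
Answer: a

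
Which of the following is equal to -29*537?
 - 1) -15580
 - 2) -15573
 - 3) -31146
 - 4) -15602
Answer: 2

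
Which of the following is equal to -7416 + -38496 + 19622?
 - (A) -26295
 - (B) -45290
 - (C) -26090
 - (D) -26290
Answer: D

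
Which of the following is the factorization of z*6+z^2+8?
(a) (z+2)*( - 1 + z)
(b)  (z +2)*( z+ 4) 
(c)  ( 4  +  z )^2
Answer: b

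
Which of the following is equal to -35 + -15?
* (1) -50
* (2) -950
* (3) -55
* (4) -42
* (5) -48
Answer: 1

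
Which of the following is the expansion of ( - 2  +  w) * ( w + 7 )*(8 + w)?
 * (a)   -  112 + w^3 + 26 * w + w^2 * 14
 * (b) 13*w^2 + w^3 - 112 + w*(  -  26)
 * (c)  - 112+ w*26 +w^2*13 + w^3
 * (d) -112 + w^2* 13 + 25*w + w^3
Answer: c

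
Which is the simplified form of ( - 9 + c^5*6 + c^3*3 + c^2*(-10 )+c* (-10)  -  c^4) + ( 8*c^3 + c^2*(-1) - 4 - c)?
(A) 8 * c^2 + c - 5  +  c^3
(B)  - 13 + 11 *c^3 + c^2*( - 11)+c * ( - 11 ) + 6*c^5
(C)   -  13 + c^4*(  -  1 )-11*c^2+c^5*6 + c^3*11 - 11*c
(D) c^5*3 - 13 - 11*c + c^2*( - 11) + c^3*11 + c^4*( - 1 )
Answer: C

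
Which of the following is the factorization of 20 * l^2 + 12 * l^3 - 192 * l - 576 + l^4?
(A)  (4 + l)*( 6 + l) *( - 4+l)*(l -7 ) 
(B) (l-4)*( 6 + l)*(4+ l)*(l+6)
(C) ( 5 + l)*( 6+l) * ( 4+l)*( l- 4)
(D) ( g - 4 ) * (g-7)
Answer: B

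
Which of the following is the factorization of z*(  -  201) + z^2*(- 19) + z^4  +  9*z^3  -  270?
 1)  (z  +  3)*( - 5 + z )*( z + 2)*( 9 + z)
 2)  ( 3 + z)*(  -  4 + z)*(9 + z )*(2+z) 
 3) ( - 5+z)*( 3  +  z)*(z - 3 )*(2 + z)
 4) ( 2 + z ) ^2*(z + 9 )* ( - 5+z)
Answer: 1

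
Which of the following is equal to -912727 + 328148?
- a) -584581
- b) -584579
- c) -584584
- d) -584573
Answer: b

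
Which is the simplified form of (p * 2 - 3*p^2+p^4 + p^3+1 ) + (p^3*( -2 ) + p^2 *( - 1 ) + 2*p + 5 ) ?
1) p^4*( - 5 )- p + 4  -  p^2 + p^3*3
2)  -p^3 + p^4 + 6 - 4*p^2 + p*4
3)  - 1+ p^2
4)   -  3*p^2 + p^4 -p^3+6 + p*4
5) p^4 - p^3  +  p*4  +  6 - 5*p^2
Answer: 2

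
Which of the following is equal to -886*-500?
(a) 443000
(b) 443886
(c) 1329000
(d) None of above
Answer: a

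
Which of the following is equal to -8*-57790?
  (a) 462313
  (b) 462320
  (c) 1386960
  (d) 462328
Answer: b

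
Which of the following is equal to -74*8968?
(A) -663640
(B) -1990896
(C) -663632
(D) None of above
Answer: C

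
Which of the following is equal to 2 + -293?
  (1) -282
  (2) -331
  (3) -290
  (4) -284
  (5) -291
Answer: 5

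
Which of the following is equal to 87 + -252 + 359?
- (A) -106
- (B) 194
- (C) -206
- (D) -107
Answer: B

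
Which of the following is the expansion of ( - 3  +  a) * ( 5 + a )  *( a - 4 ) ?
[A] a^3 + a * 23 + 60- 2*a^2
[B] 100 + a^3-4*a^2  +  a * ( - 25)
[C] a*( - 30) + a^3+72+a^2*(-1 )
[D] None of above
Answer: D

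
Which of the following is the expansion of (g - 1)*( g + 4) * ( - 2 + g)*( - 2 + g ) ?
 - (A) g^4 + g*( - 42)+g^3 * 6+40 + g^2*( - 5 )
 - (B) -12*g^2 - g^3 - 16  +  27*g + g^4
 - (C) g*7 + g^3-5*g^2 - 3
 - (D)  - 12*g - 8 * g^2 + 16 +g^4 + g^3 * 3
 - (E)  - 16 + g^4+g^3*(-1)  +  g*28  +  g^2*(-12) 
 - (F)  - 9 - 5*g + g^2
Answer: E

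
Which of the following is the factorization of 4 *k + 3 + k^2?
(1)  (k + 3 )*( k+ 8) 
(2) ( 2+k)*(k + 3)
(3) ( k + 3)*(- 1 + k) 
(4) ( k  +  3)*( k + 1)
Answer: 4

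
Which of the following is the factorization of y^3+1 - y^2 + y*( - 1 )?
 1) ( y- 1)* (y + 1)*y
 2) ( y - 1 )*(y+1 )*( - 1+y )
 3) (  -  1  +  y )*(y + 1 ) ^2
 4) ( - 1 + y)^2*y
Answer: 2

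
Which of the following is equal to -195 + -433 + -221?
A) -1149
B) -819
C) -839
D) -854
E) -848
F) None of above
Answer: F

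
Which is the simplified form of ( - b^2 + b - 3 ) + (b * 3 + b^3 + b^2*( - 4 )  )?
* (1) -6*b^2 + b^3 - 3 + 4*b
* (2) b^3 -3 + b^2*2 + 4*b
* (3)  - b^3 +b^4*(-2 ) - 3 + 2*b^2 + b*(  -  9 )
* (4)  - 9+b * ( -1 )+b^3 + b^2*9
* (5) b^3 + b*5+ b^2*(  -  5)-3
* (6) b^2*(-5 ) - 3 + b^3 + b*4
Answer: 6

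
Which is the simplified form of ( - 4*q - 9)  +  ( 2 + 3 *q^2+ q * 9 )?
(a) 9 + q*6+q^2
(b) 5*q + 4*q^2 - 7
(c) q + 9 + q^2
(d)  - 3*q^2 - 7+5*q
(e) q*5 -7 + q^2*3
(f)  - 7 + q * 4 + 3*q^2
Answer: e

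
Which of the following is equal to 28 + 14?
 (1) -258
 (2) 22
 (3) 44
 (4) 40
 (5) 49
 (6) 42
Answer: 6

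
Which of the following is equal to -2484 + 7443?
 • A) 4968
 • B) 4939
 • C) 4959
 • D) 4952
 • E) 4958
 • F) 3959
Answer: C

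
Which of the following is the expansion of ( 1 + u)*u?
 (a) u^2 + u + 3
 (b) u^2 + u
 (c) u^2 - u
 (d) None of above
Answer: b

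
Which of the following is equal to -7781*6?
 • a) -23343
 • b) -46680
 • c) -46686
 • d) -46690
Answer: c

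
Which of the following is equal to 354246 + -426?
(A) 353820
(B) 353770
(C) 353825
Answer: A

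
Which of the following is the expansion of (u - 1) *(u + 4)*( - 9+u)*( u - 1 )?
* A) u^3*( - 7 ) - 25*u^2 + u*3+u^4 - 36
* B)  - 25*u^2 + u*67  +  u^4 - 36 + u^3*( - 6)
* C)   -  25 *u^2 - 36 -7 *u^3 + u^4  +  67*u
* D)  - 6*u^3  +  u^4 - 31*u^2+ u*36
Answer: C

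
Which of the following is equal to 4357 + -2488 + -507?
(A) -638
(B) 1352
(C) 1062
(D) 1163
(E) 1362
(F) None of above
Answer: E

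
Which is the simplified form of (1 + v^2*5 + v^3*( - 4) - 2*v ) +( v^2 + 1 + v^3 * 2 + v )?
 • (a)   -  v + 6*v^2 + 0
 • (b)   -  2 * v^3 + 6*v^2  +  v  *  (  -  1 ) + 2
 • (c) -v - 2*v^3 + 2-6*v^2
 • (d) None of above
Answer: b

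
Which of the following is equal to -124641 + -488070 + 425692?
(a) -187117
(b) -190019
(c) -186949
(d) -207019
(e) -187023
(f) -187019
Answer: f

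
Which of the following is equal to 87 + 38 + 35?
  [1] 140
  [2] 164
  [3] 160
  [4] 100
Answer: 3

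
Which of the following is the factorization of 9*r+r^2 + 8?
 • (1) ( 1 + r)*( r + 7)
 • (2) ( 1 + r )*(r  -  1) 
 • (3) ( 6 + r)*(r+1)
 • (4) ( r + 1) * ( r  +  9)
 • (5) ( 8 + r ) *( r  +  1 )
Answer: 5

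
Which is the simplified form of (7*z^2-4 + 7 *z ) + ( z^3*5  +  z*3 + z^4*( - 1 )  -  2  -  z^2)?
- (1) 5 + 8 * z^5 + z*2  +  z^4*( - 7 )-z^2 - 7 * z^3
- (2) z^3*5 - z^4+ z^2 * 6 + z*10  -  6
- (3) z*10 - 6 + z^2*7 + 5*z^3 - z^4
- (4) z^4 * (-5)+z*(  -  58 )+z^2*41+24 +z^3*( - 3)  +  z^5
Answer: 2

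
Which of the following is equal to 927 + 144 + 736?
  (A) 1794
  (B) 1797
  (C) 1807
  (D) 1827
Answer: C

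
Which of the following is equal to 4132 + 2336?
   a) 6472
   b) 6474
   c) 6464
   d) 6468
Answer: d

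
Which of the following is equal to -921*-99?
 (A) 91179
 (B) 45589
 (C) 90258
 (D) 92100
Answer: A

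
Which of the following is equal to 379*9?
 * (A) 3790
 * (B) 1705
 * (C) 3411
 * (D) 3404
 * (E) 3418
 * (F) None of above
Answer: C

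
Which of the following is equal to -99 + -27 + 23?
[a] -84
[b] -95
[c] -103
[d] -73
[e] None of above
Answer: c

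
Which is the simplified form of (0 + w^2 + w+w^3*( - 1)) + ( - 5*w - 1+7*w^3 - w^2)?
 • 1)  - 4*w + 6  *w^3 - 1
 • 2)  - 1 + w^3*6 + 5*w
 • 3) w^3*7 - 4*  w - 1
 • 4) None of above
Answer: 1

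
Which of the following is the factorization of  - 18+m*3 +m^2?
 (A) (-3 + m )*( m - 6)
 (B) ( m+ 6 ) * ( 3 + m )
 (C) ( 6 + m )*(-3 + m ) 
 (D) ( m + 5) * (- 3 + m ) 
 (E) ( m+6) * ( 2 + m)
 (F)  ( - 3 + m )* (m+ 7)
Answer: C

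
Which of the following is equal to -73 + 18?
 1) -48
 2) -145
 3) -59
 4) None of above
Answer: 4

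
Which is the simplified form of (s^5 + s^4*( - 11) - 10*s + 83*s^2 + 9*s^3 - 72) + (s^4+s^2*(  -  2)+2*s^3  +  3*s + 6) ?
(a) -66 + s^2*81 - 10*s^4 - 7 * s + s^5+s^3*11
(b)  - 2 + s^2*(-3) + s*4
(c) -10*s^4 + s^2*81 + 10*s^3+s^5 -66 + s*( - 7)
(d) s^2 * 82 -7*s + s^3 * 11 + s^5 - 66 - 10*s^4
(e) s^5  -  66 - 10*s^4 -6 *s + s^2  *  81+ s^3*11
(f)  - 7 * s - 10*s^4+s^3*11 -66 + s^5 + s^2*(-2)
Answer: a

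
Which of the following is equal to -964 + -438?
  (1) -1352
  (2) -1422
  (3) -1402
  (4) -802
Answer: 3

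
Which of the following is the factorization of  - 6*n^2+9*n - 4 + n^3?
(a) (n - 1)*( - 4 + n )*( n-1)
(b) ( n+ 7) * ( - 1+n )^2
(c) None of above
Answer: a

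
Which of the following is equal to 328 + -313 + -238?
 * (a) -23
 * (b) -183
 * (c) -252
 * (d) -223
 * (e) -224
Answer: d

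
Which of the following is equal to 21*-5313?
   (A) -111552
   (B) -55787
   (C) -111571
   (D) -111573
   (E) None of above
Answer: D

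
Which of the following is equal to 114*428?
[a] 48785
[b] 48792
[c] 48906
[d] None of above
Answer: b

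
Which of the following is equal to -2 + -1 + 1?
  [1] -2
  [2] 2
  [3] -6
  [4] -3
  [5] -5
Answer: 1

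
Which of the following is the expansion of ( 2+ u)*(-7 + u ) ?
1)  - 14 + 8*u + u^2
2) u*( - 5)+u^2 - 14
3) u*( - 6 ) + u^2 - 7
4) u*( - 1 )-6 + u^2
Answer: 2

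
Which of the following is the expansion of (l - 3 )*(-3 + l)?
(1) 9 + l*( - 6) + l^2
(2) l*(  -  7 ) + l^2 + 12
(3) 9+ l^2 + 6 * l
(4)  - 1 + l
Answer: 1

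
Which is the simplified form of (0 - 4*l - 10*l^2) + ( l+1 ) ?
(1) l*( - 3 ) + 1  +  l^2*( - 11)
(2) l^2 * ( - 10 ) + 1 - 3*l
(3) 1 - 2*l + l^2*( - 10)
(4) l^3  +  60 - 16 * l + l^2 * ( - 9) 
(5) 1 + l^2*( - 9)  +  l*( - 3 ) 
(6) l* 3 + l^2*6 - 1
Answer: 2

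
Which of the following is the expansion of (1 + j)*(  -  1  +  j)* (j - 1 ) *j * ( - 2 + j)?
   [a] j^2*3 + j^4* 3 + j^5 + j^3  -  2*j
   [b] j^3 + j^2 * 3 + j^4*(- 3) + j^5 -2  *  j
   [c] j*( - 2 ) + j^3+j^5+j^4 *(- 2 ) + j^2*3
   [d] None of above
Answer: b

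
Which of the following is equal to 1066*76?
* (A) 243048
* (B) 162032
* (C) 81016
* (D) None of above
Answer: C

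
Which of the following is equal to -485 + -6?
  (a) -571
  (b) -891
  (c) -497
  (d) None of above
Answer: d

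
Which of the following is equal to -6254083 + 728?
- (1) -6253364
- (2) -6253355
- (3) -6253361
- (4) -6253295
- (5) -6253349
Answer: 2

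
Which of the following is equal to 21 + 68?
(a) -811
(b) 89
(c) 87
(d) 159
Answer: b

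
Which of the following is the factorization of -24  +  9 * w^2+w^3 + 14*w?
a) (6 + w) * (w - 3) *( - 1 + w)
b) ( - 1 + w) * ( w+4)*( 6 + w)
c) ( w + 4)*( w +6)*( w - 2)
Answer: b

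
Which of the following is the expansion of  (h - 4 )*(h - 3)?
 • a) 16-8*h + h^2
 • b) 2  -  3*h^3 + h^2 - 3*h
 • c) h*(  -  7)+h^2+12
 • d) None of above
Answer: c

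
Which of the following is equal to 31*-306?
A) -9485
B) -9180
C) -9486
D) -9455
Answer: C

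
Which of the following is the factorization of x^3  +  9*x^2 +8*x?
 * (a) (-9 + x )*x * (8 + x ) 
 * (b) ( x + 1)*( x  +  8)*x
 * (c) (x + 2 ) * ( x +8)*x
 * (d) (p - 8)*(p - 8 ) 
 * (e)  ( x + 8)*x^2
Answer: b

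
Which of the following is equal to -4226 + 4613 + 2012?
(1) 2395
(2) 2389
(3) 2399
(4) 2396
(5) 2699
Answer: 3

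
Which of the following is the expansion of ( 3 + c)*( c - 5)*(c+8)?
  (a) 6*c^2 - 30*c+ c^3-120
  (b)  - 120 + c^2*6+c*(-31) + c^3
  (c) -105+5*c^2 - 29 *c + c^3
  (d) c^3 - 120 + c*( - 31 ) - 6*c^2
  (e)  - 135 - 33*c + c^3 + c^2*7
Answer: b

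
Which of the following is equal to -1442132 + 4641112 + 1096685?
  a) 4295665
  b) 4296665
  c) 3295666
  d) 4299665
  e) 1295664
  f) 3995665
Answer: a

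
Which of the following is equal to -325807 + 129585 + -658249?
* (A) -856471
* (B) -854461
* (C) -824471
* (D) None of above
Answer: D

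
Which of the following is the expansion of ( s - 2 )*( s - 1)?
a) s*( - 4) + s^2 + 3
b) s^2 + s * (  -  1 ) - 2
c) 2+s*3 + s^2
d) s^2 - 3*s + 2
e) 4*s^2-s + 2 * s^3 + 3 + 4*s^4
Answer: d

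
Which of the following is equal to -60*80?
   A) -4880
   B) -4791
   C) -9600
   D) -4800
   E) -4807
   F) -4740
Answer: D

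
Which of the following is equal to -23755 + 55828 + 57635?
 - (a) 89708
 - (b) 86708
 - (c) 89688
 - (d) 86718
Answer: a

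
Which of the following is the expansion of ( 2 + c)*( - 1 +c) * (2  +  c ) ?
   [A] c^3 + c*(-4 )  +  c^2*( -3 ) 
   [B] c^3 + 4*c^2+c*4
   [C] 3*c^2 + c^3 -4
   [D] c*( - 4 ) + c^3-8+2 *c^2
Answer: C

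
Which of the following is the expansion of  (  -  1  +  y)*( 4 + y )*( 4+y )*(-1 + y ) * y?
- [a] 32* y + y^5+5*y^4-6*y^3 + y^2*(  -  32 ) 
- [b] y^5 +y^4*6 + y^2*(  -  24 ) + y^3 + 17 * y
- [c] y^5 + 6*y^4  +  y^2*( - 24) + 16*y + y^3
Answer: c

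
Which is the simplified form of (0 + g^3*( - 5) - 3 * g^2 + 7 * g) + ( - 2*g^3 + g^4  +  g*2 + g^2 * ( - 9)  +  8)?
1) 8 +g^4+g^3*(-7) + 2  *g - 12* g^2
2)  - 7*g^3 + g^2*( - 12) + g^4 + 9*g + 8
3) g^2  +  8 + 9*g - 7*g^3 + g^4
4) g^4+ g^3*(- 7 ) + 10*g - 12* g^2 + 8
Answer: 2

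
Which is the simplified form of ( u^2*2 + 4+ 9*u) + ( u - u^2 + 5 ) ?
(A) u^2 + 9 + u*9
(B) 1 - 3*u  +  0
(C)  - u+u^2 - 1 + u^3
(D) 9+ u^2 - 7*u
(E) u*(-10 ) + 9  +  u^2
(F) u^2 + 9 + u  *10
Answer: F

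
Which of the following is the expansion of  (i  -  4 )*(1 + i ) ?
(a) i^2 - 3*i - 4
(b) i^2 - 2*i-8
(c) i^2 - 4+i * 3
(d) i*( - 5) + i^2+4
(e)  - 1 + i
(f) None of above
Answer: a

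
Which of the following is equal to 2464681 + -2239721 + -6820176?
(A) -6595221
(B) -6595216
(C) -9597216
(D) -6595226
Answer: B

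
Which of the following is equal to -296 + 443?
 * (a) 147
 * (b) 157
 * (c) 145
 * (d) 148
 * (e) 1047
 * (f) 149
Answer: a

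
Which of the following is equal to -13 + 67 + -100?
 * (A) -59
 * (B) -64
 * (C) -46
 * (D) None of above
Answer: C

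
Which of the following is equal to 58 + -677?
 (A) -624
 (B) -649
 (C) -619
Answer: C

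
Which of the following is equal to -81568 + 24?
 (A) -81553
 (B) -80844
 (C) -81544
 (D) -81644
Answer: C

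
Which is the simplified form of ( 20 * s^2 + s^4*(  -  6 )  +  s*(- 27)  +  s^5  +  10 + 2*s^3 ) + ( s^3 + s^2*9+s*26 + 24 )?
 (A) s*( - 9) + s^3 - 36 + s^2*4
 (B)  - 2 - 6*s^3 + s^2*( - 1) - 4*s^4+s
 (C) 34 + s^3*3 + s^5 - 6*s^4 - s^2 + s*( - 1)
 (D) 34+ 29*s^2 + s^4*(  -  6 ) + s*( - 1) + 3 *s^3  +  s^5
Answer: D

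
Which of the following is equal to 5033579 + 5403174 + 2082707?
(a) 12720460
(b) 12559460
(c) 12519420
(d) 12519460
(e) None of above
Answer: d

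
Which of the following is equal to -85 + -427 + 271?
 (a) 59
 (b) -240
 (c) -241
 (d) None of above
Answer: c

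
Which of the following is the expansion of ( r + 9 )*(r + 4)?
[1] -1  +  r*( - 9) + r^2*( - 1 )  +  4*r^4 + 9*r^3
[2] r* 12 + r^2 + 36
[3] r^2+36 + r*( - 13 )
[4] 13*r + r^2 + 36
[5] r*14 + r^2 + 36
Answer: 4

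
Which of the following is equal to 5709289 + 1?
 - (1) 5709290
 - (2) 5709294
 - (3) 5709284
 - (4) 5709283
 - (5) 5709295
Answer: 1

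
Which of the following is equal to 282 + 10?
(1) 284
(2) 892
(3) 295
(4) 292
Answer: 4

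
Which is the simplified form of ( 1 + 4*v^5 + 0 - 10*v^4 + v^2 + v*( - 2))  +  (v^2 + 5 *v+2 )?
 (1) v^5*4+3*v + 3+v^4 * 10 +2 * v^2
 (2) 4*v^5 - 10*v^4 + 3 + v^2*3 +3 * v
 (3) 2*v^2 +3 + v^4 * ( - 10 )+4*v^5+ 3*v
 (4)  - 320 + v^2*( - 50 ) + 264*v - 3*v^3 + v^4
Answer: 3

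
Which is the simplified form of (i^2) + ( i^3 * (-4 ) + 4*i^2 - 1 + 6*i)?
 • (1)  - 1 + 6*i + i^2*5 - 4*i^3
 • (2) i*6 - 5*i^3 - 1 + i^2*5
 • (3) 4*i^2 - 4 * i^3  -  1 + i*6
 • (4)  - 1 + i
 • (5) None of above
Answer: 1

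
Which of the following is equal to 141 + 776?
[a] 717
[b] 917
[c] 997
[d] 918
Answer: b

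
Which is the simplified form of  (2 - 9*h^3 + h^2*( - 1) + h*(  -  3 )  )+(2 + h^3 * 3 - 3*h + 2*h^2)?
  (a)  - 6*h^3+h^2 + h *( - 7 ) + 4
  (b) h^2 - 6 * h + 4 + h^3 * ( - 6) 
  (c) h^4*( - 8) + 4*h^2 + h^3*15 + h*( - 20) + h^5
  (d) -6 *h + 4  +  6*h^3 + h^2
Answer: b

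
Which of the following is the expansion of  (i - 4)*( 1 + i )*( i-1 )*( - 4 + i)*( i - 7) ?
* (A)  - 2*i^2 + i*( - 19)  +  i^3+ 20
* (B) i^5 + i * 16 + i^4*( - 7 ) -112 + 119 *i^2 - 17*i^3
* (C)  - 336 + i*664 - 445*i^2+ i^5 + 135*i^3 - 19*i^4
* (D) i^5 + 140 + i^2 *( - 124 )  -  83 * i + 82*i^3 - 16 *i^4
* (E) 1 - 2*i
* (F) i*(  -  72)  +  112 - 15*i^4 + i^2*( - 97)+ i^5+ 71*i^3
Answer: F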